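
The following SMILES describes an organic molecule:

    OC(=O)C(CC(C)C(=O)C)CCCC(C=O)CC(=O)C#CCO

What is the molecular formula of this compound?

C17H24O6

Walk through each heavy atom and fill implicit hydrogens from standard valence (C 4, N 3, O 2, S 2, halogen 1):
  atom 1: O, bond orders sum to 1 (valence 2) → 1 H
  atom 2: C, bond orders sum to 4 (valence 4) → 0 H
  atom 3: O, bond orders sum to 2 (valence 2) → 0 H
  atom 4: C, bond orders sum to 3 (valence 4) → 1 H
  atom 5: C, bond orders sum to 2 (valence 4) → 2 H
  atom 6: C, bond orders sum to 3 (valence 4) → 1 H
  atom 7: C, bond orders sum to 1 (valence 4) → 3 H
  atom 8: C, bond orders sum to 4 (valence 4) → 0 H
  atom 9: O, bond orders sum to 2 (valence 2) → 0 H
  atom 10: C, bond orders sum to 1 (valence 4) → 3 H
  atom 11: C, bond orders sum to 2 (valence 4) → 2 H
  atom 12: C, bond orders sum to 2 (valence 4) → 2 H
  atom 13: C, bond orders sum to 2 (valence 4) → 2 H
  atom 14: C, bond orders sum to 3 (valence 4) → 1 H
  atom 15: C, bond orders sum to 3 (valence 4) → 1 H
  atom 16: O, bond orders sum to 2 (valence 2) → 0 H
  atom 17: C, bond orders sum to 2 (valence 4) → 2 H
  atom 18: C, bond orders sum to 4 (valence 4) → 0 H
  atom 19: O, bond orders sum to 2 (valence 2) → 0 H
  atom 20: C, bond orders sum to 4 (valence 4) → 0 H
  atom 21: C, bond orders sum to 4 (valence 4) → 0 H
  atom 22: C, bond orders sum to 2 (valence 4) → 2 H
  atom 23: O, bond orders sum to 1 (valence 2) → 1 H
Totals → C:17, H:24, O:6.
In Hill order: C17H24O6.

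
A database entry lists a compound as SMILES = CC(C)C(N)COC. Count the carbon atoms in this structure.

6

Count every carbon token in the SMILES (each C, including those in ring-closure positions and inside branches).
Carbon count: 6.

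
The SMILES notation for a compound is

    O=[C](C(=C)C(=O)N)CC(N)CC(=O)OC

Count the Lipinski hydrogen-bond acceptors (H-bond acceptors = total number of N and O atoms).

6

N atoms: 2; O atoms: 4.
Lipinski HBA = 2 + 4 = 6.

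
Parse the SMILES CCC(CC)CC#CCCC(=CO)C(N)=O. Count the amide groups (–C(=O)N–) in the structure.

1

The amide motif appears at heavy-atom position 14 in the SMILES.
Other groups present: 1 alkene, 1 alkyne, 1 hydroxyl.
Amide count: 1.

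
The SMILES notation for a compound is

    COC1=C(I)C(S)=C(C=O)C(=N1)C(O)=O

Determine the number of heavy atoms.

Every atom symbol written in the SMILES (organic subset) is one heavy atom; implicit H are not written.
Heavy atoms by element → C:8, I:1, N:1, O:4, S:1.
Total: 15.

15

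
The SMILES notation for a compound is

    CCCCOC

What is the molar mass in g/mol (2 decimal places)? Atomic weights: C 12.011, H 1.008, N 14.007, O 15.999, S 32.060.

88.15 g/mol

First, the molecular formula is C5H12O (counting implicit H from valence).
  C: 5 × 12.011 = 60.055
  H: 12 × 1.008 = 12.096
  O: 1 × 15.999 = 15.999
Sum: 5×12.011 + 12×1.008 + 1×15.999 = 88.150 → 88.15 g/mol.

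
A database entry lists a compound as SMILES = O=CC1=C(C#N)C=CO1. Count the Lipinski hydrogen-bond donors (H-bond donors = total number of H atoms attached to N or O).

0

Donors: find every N or O and count the H atoms it carries.
  atom 1 (O): bond orders sum to 2 → 0 H
  atom 6 (N): bond orders sum to 3 → 0 H
  atom 9 (O): bond orders sum to 2 → 0 H
Lipinski HBD = 0.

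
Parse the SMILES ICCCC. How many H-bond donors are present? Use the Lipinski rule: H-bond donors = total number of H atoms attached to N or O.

0

Donors: find every N or O and count the H atoms it carries.
  (no N or O atoms present)
Lipinski HBD = 0.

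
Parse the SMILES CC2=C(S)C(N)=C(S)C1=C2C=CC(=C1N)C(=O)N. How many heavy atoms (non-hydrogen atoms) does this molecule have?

18

Every atom symbol written in the SMILES (organic subset) is one heavy atom; implicit H are not written.
Heavy atoms by element → C:12, N:3, O:1, S:2.
Total: 18.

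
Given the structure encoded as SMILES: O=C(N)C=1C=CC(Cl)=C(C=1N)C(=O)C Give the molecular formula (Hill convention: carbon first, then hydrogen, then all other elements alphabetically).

C9H9ClN2O2

Walk through each heavy atom and fill implicit hydrogens from standard valence (C 4, N 3, O 2, S 2, halogen 1):
  atom 1: O, bond orders sum to 2 (valence 2) → 0 H
  atom 2: C, bond orders sum to 4 (valence 4) → 0 H
  atom 3: N, bond orders sum to 1 (valence 3) → 2 H
  atom 4: C, bond orders sum to 4 (valence 4) → 0 H
  atom 5: C, bond orders sum to 3 (valence 4) → 1 H
  atom 6: C, bond orders sum to 3 (valence 4) → 1 H
  atom 7: C, bond orders sum to 4 (valence 4) → 0 H
  atom 8: Cl (halogen, monovalent) → 0 H
  atom 9: C, bond orders sum to 4 (valence 4) → 0 H
  atom 10: C, bond orders sum to 4 (valence 4) → 0 H
  atom 11: N, bond orders sum to 1 (valence 3) → 2 H
  atom 12: C, bond orders sum to 4 (valence 4) → 0 H
  atom 13: O, bond orders sum to 2 (valence 2) → 0 H
  atom 14: C, bond orders sum to 1 (valence 4) → 3 H
Totals → C:9, H:9, Cl:1, N:2, O:2.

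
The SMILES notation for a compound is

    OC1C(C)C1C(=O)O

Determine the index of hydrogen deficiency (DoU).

2

Molecular formula: C5H8O3.
DoU = (2C + 2 + N − H − X) / 2, where X is the halogen count and O/S are ignored.
    = (2·5 + 2 + 0 − 8 − 0) / 2 = 4 / 2 = 2.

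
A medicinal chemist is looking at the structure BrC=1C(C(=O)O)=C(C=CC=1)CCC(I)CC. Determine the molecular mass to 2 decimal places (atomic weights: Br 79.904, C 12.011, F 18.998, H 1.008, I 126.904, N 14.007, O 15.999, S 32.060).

First, the molecular formula is C12H14BrIO2 (counting implicit H from valence).
  Br: 1 × 79.904 = 79.904
  C: 12 × 12.011 = 144.132
  H: 14 × 1.008 = 14.112
  I: 1 × 126.904 = 126.904
  O: 2 × 15.999 = 31.998
Sum: 1×79.904 + 12×12.011 + 14×1.008 + 1×126.904 + 2×15.999 = 397.050 → 397.05 g/mol.

397.05 g/mol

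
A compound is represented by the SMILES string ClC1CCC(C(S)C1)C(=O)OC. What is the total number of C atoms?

Count every carbon token in the SMILES (each C, including those in ring-closure positions and inside branches).
Carbon count: 8.

8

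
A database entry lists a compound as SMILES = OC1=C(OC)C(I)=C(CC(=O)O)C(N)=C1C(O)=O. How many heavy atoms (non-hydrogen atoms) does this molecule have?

Every atom symbol written in the SMILES (organic subset) is one heavy atom; implicit H are not written.
Heavy atoms by element → C:10, I:1, N:1, O:6.
Total: 18.

18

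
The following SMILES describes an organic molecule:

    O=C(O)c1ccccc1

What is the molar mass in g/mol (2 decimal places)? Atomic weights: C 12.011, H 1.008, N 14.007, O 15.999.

First, the molecular formula is C7H6O2 (counting implicit H from valence).
  C: 7 × 12.011 = 84.077
  H: 6 × 1.008 = 6.048
  O: 2 × 15.999 = 31.998
Sum: 7×12.011 + 6×1.008 + 2×15.999 = 122.123 → 122.12 g/mol.

122.12 g/mol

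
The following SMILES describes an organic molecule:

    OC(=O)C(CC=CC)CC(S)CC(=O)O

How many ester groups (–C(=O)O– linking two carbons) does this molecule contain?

Scan the SMILES for the ester motif — none present.
Groups that are present: 1 alkene, 2 carboxylic acid, 1 thiol.

0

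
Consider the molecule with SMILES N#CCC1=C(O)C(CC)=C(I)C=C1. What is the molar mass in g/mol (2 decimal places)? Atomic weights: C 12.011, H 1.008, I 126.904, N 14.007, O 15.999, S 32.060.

287.10 g/mol

First, the molecular formula is C10H10INO (counting implicit H from valence).
  C: 10 × 12.011 = 120.110
  H: 10 × 1.008 = 10.080
  I: 1 × 126.904 = 126.904
  N: 1 × 14.007 = 14.007
  O: 1 × 15.999 = 15.999
Sum: 10×12.011 + 10×1.008 + 1×126.904 + 1×14.007 + 1×15.999 = 287.100 → 287.10 g/mol.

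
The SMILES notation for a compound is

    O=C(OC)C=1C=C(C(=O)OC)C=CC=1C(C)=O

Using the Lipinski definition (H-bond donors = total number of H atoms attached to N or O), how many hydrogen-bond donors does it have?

Donors: find every N or O and count the H atoms it carries.
  atom 1 (O): bond orders sum to 2 → 0 H
  atom 3 (O): bond orders sum to 2 → 0 H
  atom 9 (O): bond orders sum to 2 → 0 H
  atom 10 (O): bond orders sum to 2 → 0 H
  atom 17 (O): bond orders sum to 2 → 0 H
Lipinski HBD = 0.

0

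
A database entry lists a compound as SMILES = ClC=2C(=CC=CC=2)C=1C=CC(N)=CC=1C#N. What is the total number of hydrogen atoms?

9

Walk through each heavy atom and fill implicit hydrogens from standard valence (C 4, N 3, O 2, S 2, halogen 1):
  atom 1: Cl (halogen, monovalent) → 0 H
  atom 2: C, bond orders sum to 4 (valence 4) → 0 H
  atom 3: C, bond orders sum to 4 (valence 4) → 0 H
  atom 4: C, bond orders sum to 3 (valence 4) → 1 H
  atom 5: C, bond orders sum to 3 (valence 4) → 1 H
  atom 6: C, bond orders sum to 3 (valence 4) → 1 H
  atom 7: C, bond orders sum to 3 (valence 4) → 1 H
  atom 8: C, bond orders sum to 4 (valence 4) → 0 H
  atom 9: C, bond orders sum to 3 (valence 4) → 1 H
  atom 10: C, bond orders sum to 3 (valence 4) → 1 H
  atom 11: C, bond orders sum to 4 (valence 4) → 0 H
  atom 12: N, bond orders sum to 1 (valence 3) → 2 H
  atom 13: C, bond orders sum to 3 (valence 4) → 1 H
  atom 14: C, bond orders sum to 4 (valence 4) → 0 H
  atom 15: C, bond orders sum to 4 (valence 4) → 0 H
  atom 16: N, bond orders sum to 3 (valence 3) → 0 H
Total hydrogens: 9.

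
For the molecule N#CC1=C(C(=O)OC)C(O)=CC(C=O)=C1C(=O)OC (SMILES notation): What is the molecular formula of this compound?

C12H9NO6

Walk through each heavy atom and fill implicit hydrogens from standard valence (C 4, N 3, O 2, S 2, halogen 1):
  atom 1: N, bond orders sum to 3 (valence 3) → 0 H
  atom 2: C, bond orders sum to 4 (valence 4) → 0 H
  atom 3: C, bond orders sum to 4 (valence 4) → 0 H
  atom 4: C, bond orders sum to 4 (valence 4) → 0 H
  atom 5: C, bond orders sum to 4 (valence 4) → 0 H
  atom 6: O, bond orders sum to 2 (valence 2) → 0 H
  atom 7: O, bond orders sum to 2 (valence 2) → 0 H
  atom 8: C, bond orders sum to 1 (valence 4) → 3 H
  atom 9: C, bond orders sum to 4 (valence 4) → 0 H
  atom 10: O, bond orders sum to 1 (valence 2) → 1 H
  atom 11: C, bond orders sum to 3 (valence 4) → 1 H
  atom 12: C, bond orders sum to 4 (valence 4) → 0 H
  atom 13: C, bond orders sum to 3 (valence 4) → 1 H
  atom 14: O, bond orders sum to 2 (valence 2) → 0 H
  atom 15: C, bond orders sum to 4 (valence 4) → 0 H
  atom 16: C, bond orders sum to 4 (valence 4) → 0 H
  atom 17: O, bond orders sum to 2 (valence 2) → 0 H
  atom 18: O, bond orders sum to 2 (valence 2) → 0 H
  atom 19: C, bond orders sum to 1 (valence 4) → 3 H
Totals → C:12, H:9, N:1, O:6.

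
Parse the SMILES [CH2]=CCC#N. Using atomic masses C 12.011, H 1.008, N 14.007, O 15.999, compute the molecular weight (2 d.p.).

First, the molecular formula is C4H5N (counting implicit H from valence).
  C: 4 × 12.011 = 48.044
  H: 5 × 1.008 = 5.040
  N: 1 × 14.007 = 14.007
Sum: 4×12.011 + 5×1.008 + 1×14.007 = 67.091 → 67.09 g/mol.

67.09 g/mol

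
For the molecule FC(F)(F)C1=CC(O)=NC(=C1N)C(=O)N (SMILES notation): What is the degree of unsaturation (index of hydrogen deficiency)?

Molecular formula: C7H6F3N3O2.
DoU = (2C + 2 + N − H − X) / 2, where X is the halogen count and O/S are ignored.
    = (2·7 + 2 + 3 − 6 − 3) / 2 = 10 / 2 = 5.

5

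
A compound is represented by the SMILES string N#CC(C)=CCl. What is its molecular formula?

Walk through each heavy atom and fill implicit hydrogens from standard valence (C 4, N 3, O 2, S 2, halogen 1):
  atom 1: N, bond orders sum to 3 (valence 3) → 0 H
  atom 2: C, bond orders sum to 4 (valence 4) → 0 H
  atom 3: C, bond orders sum to 4 (valence 4) → 0 H
  atom 4: C, bond orders sum to 1 (valence 4) → 3 H
  atom 5: C, bond orders sum to 3 (valence 4) → 1 H
  atom 6: Cl (halogen, monovalent) → 0 H
Totals → C:4, H:4, Cl:1, N:1.
In Hill order: C4H4ClN.

C4H4ClN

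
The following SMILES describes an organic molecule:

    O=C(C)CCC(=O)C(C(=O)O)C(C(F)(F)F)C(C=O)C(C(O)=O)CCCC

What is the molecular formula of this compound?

C17H23F3O7

Walk through each heavy atom and fill implicit hydrogens from standard valence (C 4, N 3, O 2, S 2, halogen 1):
  atom 1: O, bond orders sum to 2 (valence 2) → 0 H
  atom 2: C, bond orders sum to 4 (valence 4) → 0 H
  atom 3: C, bond orders sum to 1 (valence 4) → 3 H
  atom 4: C, bond orders sum to 2 (valence 4) → 2 H
  atom 5: C, bond orders sum to 2 (valence 4) → 2 H
  atom 6: C, bond orders sum to 4 (valence 4) → 0 H
  atom 7: O, bond orders sum to 2 (valence 2) → 0 H
  atom 8: C, bond orders sum to 3 (valence 4) → 1 H
  atom 9: C, bond orders sum to 4 (valence 4) → 0 H
  atom 10: O, bond orders sum to 2 (valence 2) → 0 H
  atom 11: O, bond orders sum to 1 (valence 2) → 1 H
  atom 12: C, bond orders sum to 3 (valence 4) → 1 H
  atom 13: C, bond orders sum to 4 (valence 4) → 0 H
  atom 14: F (halogen, monovalent) → 0 H
  atom 15: F (halogen, monovalent) → 0 H
  atom 16: F (halogen, monovalent) → 0 H
  atom 17: C, bond orders sum to 3 (valence 4) → 1 H
  atom 18: C, bond orders sum to 3 (valence 4) → 1 H
  atom 19: O, bond orders sum to 2 (valence 2) → 0 H
  atom 20: C, bond orders sum to 3 (valence 4) → 1 H
  atom 21: C, bond orders sum to 4 (valence 4) → 0 H
  atom 22: O, bond orders sum to 1 (valence 2) → 1 H
  atom 23: O, bond orders sum to 2 (valence 2) → 0 H
  atom 24: C, bond orders sum to 2 (valence 4) → 2 H
  atom 25: C, bond orders sum to 2 (valence 4) → 2 H
  atom 26: C, bond orders sum to 2 (valence 4) → 2 H
  atom 27: C, bond orders sum to 1 (valence 4) → 3 H
Totals → C:17, H:23, F:3, O:7.
In Hill order: C17H23F3O7.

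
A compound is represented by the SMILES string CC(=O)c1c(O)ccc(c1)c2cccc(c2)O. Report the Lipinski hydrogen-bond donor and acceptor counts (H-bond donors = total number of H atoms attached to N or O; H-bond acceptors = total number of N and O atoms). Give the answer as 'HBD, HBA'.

2, 3

Donors: find every N or O and count the H atoms it carries.
  atom 3 (O): bond orders sum to 2 → 0 H
  atom 6 (O): bond orders sum to 1 → 1 H
  atom 17 (O): bond orders sum to 1 → 1 H
Lipinski HBD = 2.
Acceptors: N atoms = 0, O atoms = 3 → HBA = 3.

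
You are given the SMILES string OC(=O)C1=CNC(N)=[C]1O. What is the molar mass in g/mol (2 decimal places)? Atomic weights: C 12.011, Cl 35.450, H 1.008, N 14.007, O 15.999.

First, the molecular formula is C5H6N2O3 (counting implicit H from valence).
  C: 5 × 12.011 = 60.055
  H: 6 × 1.008 = 6.048
  N: 2 × 14.007 = 28.014
  O: 3 × 15.999 = 47.997
Sum: 5×12.011 + 6×1.008 + 2×14.007 + 3×15.999 = 142.114 → 142.11 g/mol.

142.11 g/mol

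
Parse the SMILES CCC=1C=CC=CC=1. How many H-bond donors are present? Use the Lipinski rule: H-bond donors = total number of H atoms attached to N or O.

0

Donors: find every N or O and count the H atoms it carries.
  (no N or O atoms present)
Lipinski HBD = 0.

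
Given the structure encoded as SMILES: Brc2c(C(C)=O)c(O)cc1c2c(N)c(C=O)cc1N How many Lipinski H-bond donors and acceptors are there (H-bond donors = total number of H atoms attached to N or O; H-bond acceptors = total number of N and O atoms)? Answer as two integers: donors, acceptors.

Donors: find every N or O and count the H atoms it carries.
  atom 6 (O): bond orders sum to 2 → 0 H
  atom 8 (O): bond orders sum to 1 → 1 H
  atom 13 (N): bond orders sum to 1 → 2 H
  atom 16 (O): bond orders sum to 2 → 0 H
  atom 19 (N): bond orders sum to 1 → 2 H
Lipinski HBD = 5.
Acceptors: N atoms = 2, O atoms = 3 → HBA = 5.

5, 5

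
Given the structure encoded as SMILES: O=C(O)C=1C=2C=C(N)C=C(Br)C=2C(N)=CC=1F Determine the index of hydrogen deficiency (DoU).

8

Degree of unsaturation = (number of rings) + (number of π bonds).
Ring closures in the SMILES: 2.
π bonds: 6 double bonds (each 1 DoU) → 6 DoU from unsaturation.
Total DoU = 2 + 6 = 8.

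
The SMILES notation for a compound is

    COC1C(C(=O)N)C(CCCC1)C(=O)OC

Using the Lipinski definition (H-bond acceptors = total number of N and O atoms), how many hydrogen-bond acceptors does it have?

5

N atoms: 1; O atoms: 4.
Lipinski HBA = 1 + 4 = 5.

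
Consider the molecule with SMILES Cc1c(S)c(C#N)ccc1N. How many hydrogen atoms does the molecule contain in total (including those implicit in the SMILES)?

8

Walk through each heavy atom and fill implicit hydrogens from standard valence (C 4, N 3, O 2, S 2, halogen 1); for lowercase aromatic atoms, an aromatic c carries 1 H when it has two neighbours and 0 H with three, and aromatic n carries 0 H:
  atom 1: C, bond orders sum to 1 (valence 4) → 3 H
  atom 2: aromatic c, 3 neighbours → 0 H
  atom 3: aromatic c, 3 neighbours → 0 H
  atom 4: S, bond orders sum to 1 (valence 2) → 1 H
  atom 5: aromatic c, 3 neighbours → 0 H
  atom 6: C, bond orders sum to 4 (valence 4) → 0 H
  atom 7: N, bond orders sum to 3 (valence 3) → 0 H
  atom 8: aromatic c, 2 neighbours → 1 H
  atom 9: aromatic c, 2 neighbours → 1 H
  atom 10: aromatic c, 3 neighbours → 0 H
  atom 11: N, bond orders sum to 1 (valence 3) → 2 H
Total hydrogens: 8.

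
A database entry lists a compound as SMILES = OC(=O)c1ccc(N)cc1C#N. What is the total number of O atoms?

2

Scan the SMILES for O atoms (remember two-letter symbols like Cl and Br are single atoms).
Oxygen count: 2.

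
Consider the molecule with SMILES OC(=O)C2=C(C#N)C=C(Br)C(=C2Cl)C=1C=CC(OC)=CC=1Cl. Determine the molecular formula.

Walk through each heavy atom and fill implicit hydrogens from standard valence (C 4, N 3, O 2, S 2, halogen 1):
  atom 1: O, bond orders sum to 1 (valence 2) → 1 H
  atom 2: C, bond orders sum to 4 (valence 4) → 0 H
  atom 3: O, bond orders sum to 2 (valence 2) → 0 H
  atom 4: C, bond orders sum to 4 (valence 4) → 0 H
  atom 5: C, bond orders sum to 4 (valence 4) → 0 H
  atom 6: C, bond orders sum to 4 (valence 4) → 0 H
  atom 7: N, bond orders sum to 3 (valence 3) → 0 H
  atom 8: C, bond orders sum to 3 (valence 4) → 1 H
  atom 9: C, bond orders sum to 4 (valence 4) → 0 H
  atom 10: Br (halogen, monovalent) → 0 H
  atom 11: C, bond orders sum to 4 (valence 4) → 0 H
  atom 12: C, bond orders sum to 4 (valence 4) → 0 H
  atom 13: Cl (halogen, monovalent) → 0 H
  atom 14: C, bond orders sum to 4 (valence 4) → 0 H
  atom 15: C, bond orders sum to 3 (valence 4) → 1 H
  atom 16: C, bond orders sum to 3 (valence 4) → 1 H
  atom 17: C, bond orders sum to 4 (valence 4) → 0 H
  atom 18: O, bond orders sum to 2 (valence 2) → 0 H
  atom 19: C, bond orders sum to 1 (valence 4) → 3 H
  atom 20: C, bond orders sum to 3 (valence 4) → 1 H
  atom 21: C, bond orders sum to 4 (valence 4) → 0 H
  atom 22: Cl (halogen, monovalent) → 0 H
Totals → C:15, H:8, Br:1, Cl:2, N:1, O:3.

C15H8BrCl2NO3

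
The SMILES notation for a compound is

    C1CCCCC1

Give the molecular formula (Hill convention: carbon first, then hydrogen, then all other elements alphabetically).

Walk through each heavy atom and fill implicit hydrogens from standard valence (C 4, N 3, O 2, S 2, halogen 1):
  atom 1: C, bond orders sum to 2 (valence 4) → 2 H
  atom 2: C, bond orders sum to 2 (valence 4) → 2 H
  atom 3: C, bond orders sum to 2 (valence 4) → 2 H
  atom 4: C, bond orders sum to 2 (valence 4) → 2 H
  atom 5: C, bond orders sum to 2 (valence 4) → 2 H
  atom 6: C, bond orders sum to 2 (valence 4) → 2 H
Totals → C:6, H:12.

C6H12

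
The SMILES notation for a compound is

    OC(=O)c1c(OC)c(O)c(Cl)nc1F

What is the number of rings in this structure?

In SMILES, each pair of matching ring-closure digits denotes one ring-closing bond; the number of such bonds equals the number of independent rings.
Ring-closure bonds here: 1.

1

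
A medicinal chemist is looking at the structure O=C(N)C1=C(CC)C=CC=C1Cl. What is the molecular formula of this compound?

C9H10ClNO

Walk through each heavy atom and fill implicit hydrogens from standard valence (C 4, N 3, O 2, S 2, halogen 1):
  atom 1: O, bond orders sum to 2 (valence 2) → 0 H
  atom 2: C, bond orders sum to 4 (valence 4) → 0 H
  atom 3: N, bond orders sum to 1 (valence 3) → 2 H
  atom 4: C, bond orders sum to 4 (valence 4) → 0 H
  atom 5: C, bond orders sum to 4 (valence 4) → 0 H
  atom 6: C, bond orders sum to 2 (valence 4) → 2 H
  atom 7: C, bond orders sum to 1 (valence 4) → 3 H
  atom 8: C, bond orders sum to 3 (valence 4) → 1 H
  atom 9: C, bond orders sum to 3 (valence 4) → 1 H
  atom 10: C, bond orders sum to 3 (valence 4) → 1 H
  atom 11: C, bond orders sum to 4 (valence 4) → 0 H
  atom 12: Cl (halogen, monovalent) → 0 H
Totals → C:9, H:10, Cl:1, N:1, O:1.
In Hill order: C9H10ClNO.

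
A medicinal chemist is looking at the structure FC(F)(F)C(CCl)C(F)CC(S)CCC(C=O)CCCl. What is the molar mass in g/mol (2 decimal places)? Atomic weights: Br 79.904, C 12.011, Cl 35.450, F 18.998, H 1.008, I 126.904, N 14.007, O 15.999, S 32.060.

First, the molecular formula is C12H18Cl2F4OS (counting implicit H from valence).
  C: 12 × 12.011 = 144.132
  Cl: 2 × 35.450 = 70.900
  F: 4 × 18.998 = 75.992
  H: 18 × 1.008 = 18.144
  O: 1 × 15.999 = 15.999
  S: 1 × 32.060 = 32.060
Sum: 12×12.011 + 2×35.450 + 4×18.998 + 18×1.008 + 1×15.999 + 1×32.060 = 357.227 → 357.23 g/mol.

357.23 g/mol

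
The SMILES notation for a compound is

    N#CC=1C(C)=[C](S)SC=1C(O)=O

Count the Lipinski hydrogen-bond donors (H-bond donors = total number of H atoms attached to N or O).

Donors: find every N or O and count the H atoms it carries.
  atom 1 (N): bond orders sum to 3 → 0 H
  atom 11 (O): bond orders sum to 1 → 1 H
  atom 12 (O): bond orders sum to 2 → 0 H
Lipinski HBD = 1.

1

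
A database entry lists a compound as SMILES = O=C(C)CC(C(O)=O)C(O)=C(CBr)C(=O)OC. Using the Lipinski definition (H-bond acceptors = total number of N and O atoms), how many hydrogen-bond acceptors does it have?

6

N atoms: 0; O atoms: 6.
Lipinski HBA = 0 + 6 = 6.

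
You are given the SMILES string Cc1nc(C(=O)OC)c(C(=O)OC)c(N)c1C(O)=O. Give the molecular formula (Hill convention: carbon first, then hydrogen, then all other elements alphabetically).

C11H12N2O6

Walk through each heavy atom and fill implicit hydrogens from standard valence (C 4, N 3, O 2, S 2, halogen 1); for lowercase aromatic atoms, an aromatic c carries 1 H when it has two neighbours and 0 H with three, and aromatic n carries 0 H:
  atom 1: C, bond orders sum to 1 (valence 4) → 3 H
  atom 2: aromatic c, 3 neighbours → 0 H
  atom 3: aromatic n, 2 neighbours → 0 H
  atom 4: aromatic c, 3 neighbours → 0 H
  atom 5: C, bond orders sum to 4 (valence 4) → 0 H
  atom 6: O, bond orders sum to 2 (valence 2) → 0 H
  atom 7: O, bond orders sum to 2 (valence 2) → 0 H
  atom 8: C, bond orders sum to 1 (valence 4) → 3 H
  atom 9: aromatic c, 3 neighbours → 0 H
  atom 10: C, bond orders sum to 4 (valence 4) → 0 H
  atom 11: O, bond orders sum to 2 (valence 2) → 0 H
  atom 12: O, bond orders sum to 2 (valence 2) → 0 H
  atom 13: C, bond orders sum to 1 (valence 4) → 3 H
  atom 14: aromatic c, 3 neighbours → 0 H
  atom 15: N, bond orders sum to 1 (valence 3) → 2 H
  atom 16: aromatic c, 3 neighbours → 0 H
  atom 17: C, bond orders sum to 4 (valence 4) → 0 H
  atom 18: O, bond orders sum to 1 (valence 2) → 1 H
  atom 19: O, bond orders sum to 2 (valence 2) → 0 H
Totals → C:11, H:12, N:2, O:6.
In Hill order: C11H12N2O6.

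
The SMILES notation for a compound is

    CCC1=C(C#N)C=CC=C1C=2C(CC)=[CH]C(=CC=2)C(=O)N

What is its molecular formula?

C18H18N2O

Walk through each heavy atom and fill implicit hydrogens from standard valence (C 4, N 3, O 2, S 2, halogen 1):
  atom 1: C, bond orders sum to 1 (valence 4) → 3 H
  atom 2: C, bond orders sum to 2 (valence 4) → 2 H
  atom 3: C, bond orders sum to 4 (valence 4) → 0 H
  atom 4: C, bond orders sum to 4 (valence 4) → 0 H
  atom 5: C, bond orders sum to 4 (valence 4) → 0 H
  atom 6: N, bond orders sum to 3 (valence 3) → 0 H
  atom 7: C, bond orders sum to 3 (valence 4) → 1 H
  atom 8: C, bond orders sum to 3 (valence 4) → 1 H
  atom 9: C, bond orders sum to 3 (valence 4) → 1 H
  atom 10: C, bond orders sum to 4 (valence 4) → 0 H
  atom 11: C, bond orders sum to 4 (valence 4) → 0 H
  atom 12: C, bond orders sum to 4 (valence 4) → 0 H
  atom 13: C, bond orders sum to 2 (valence 4) → 2 H
  atom 14: C, bond orders sum to 1 (valence 4) → 3 H
  atom 15: C with explicit H count 1
  atom 16: C, bond orders sum to 4 (valence 4) → 0 H
  atom 17: C, bond orders sum to 3 (valence 4) → 1 H
  atom 18: C, bond orders sum to 3 (valence 4) → 1 H
  atom 19: C, bond orders sum to 4 (valence 4) → 0 H
  atom 20: O, bond orders sum to 2 (valence 2) → 0 H
  atom 21: N, bond orders sum to 1 (valence 3) → 2 H
Totals → C:18, H:18, N:2, O:1.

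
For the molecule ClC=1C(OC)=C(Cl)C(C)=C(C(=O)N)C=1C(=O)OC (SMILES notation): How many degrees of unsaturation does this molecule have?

6

Degree of unsaturation = (number of rings) + (number of π bonds).
Ring closures in the SMILES: 1.
π bonds: 5 double bonds (each 1 DoU) → 5 DoU from unsaturation.
Total DoU = 1 + 5 = 6.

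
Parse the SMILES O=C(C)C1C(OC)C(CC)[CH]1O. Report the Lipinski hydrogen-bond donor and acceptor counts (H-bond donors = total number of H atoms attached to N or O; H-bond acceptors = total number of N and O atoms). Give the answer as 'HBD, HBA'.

1, 3

Donors: find every N or O and count the H atoms it carries.
  atom 1 (O): bond orders sum to 2 → 0 H
  atom 6 (O): bond orders sum to 2 → 0 H
  atom 12 (O): bond orders sum to 1 → 1 H
Lipinski HBD = 1.
Acceptors: N atoms = 0, O atoms = 3 → HBA = 3.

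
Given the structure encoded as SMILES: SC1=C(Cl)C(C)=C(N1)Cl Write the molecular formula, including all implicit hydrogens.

C5H5Cl2NS

Walk through each heavy atom and fill implicit hydrogens from standard valence (C 4, N 3, O 2, S 2, halogen 1):
  atom 1: S, bond orders sum to 1 (valence 2) → 1 H
  atom 2: C, bond orders sum to 4 (valence 4) → 0 H
  atom 3: C, bond orders sum to 4 (valence 4) → 0 H
  atom 4: Cl (halogen, monovalent) → 0 H
  atom 5: C, bond orders sum to 4 (valence 4) → 0 H
  atom 6: C, bond orders sum to 1 (valence 4) → 3 H
  atom 7: C, bond orders sum to 4 (valence 4) → 0 H
  atom 8: N, bond orders sum to 2 (valence 3) → 1 H
  atom 9: Cl (halogen, monovalent) → 0 H
Totals → C:5, H:5, Cl:2, N:1, S:1.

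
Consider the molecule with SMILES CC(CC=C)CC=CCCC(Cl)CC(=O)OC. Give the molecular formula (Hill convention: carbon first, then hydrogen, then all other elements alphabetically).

C14H23ClO2

Walk through each heavy atom and fill implicit hydrogens from standard valence (C 4, N 3, O 2, S 2, halogen 1):
  atom 1: C, bond orders sum to 1 (valence 4) → 3 H
  atom 2: C, bond orders sum to 3 (valence 4) → 1 H
  atom 3: C, bond orders sum to 2 (valence 4) → 2 H
  atom 4: C, bond orders sum to 3 (valence 4) → 1 H
  atom 5: C, bond orders sum to 2 (valence 4) → 2 H
  atom 6: C, bond orders sum to 2 (valence 4) → 2 H
  atom 7: C, bond orders sum to 3 (valence 4) → 1 H
  atom 8: C, bond orders sum to 3 (valence 4) → 1 H
  atom 9: C, bond orders sum to 2 (valence 4) → 2 H
  atom 10: C, bond orders sum to 2 (valence 4) → 2 H
  atom 11: C, bond orders sum to 3 (valence 4) → 1 H
  atom 12: Cl (halogen, monovalent) → 0 H
  atom 13: C, bond orders sum to 2 (valence 4) → 2 H
  atom 14: C, bond orders sum to 4 (valence 4) → 0 H
  atom 15: O, bond orders sum to 2 (valence 2) → 0 H
  atom 16: O, bond orders sum to 2 (valence 2) → 0 H
  atom 17: C, bond orders sum to 1 (valence 4) → 3 H
Totals → C:14, H:23, Cl:1, O:2.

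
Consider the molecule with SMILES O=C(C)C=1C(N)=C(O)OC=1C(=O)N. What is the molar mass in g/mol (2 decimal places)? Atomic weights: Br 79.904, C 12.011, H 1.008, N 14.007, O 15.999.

First, the molecular formula is C7H8N2O4 (counting implicit H from valence).
  C: 7 × 12.011 = 84.077
  H: 8 × 1.008 = 8.064
  N: 2 × 14.007 = 28.014
  O: 4 × 15.999 = 63.996
Sum: 7×12.011 + 8×1.008 + 2×14.007 + 4×15.999 = 184.151 → 184.15 g/mol.

184.15 g/mol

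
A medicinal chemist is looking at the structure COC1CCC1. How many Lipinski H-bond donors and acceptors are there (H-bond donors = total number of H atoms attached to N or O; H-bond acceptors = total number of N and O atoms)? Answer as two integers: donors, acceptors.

Donors: find every N or O and count the H atoms it carries.
  atom 2 (O): bond orders sum to 2 → 0 H
Lipinski HBD = 0.
Acceptors: N atoms = 0, O atoms = 1 → HBA = 1.

0, 1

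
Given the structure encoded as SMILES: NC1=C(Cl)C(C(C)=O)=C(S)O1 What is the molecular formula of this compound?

C6H6ClNO2S

Walk through each heavy atom and fill implicit hydrogens from standard valence (C 4, N 3, O 2, S 2, halogen 1):
  atom 1: N, bond orders sum to 1 (valence 3) → 2 H
  atom 2: C, bond orders sum to 4 (valence 4) → 0 H
  atom 3: C, bond orders sum to 4 (valence 4) → 0 H
  atom 4: Cl (halogen, monovalent) → 0 H
  atom 5: C, bond orders sum to 4 (valence 4) → 0 H
  atom 6: C, bond orders sum to 4 (valence 4) → 0 H
  atom 7: C, bond orders sum to 1 (valence 4) → 3 H
  atom 8: O, bond orders sum to 2 (valence 2) → 0 H
  atom 9: C, bond orders sum to 4 (valence 4) → 0 H
  atom 10: S, bond orders sum to 1 (valence 2) → 1 H
  atom 11: O, bond orders sum to 2 (valence 2) → 0 H
Totals → C:6, H:6, Cl:1, N:1, O:2, S:1.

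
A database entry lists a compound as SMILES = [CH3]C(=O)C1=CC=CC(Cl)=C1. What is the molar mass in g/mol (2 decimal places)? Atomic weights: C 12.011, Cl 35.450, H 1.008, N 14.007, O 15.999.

First, the molecular formula is C8H7ClO (counting implicit H from valence).
  C: 8 × 12.011 = 96.088
  Cl: 1 × 35.450 = 35.450
  H: 7 × 1.008 = 7.056
  O: 1 × 15.999 = 15.999
Sum: 8×12.011 + 1×35.450 + 7×1.008 + 1×15.999 = 154.593 → 154.59 g/mol.

154.59 g/mol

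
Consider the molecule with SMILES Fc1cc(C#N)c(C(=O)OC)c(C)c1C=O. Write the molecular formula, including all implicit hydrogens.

Walk through each heavy atom and fill implicit hydrogens from standard valence (C 4, N 3, O 2, S 2, halogen 1); for lowercase aromatic atoms, an aromatic c carries 1 H when it has two neighbours and 0 H with three, and aromatic n carries 0 H:
  atom 1: F (halogen, monovalent) → 0 H
  atom 2: aromatic c, 3 neighbours → 0 H
  atom 3: aromatic c, 2 neighbours → 1 H
  atom 4: aromatic c, 3 neighbours → 0 H
  atom 5: C, bond orders sum to 4 (valence 4) → 0 H
  atom 6: N, bond orders sum to 3 (valence 3) → 0 H
  atom 7: aromatic c, 3 neighbours → 0 H
  atom 8: C, bond orders sum to 4 (valence 4) → 0 H
  atom 9: O, bond orders sum to 2 (valence 2) → 0 H
  atom 10: O, bond orders sum to 2 (valence 2) → 0 H
  atom 11: C, bond orders sum to 1 (valence 4) → 3 H
  atom 12: aromatic c, 3 neighbours → 0 H
  atom 13: C, bond orders sum to 1 (valence 4) → 3 H
  atom 14: aromatic c, 3 neighbours → 0 H
  atom 15: C, bond orders sum to 3 (valence 4) → 1 H
  atom 16: O, bond orders sum to 2 (valence 2) → 0 H
Totals → C:11, H:8, F:1, N:1, O:3.

C11H8FNO3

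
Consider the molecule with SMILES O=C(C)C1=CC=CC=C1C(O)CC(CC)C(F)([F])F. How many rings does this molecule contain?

In SMILES, each pair of matching ring-closure digits denotes one ring-closing bond; the number of such bonds equals the number of independent rings.
Ring-closure bonds here: 1.

1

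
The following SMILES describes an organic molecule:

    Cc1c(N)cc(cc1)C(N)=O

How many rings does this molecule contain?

1

In SMILES, each pair of matching ring-closure digits denotes one ring-closing bond; the number of such bonds equals the number of independent rings.
Ring-closure bonds here: 1.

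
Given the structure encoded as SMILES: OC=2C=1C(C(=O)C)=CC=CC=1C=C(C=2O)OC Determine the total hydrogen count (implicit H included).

12

Walk through each heavy atom and fill implicit hydrogens from standard valence (C 4, N 3, O 2, S 2, halogen 1):
  atom 1: O, bond orders sum to 1 (valence 2) → 1 H
  atom 2: C, bond orders sum to 4 (valence 4) → 0 H
  atom 3: C, bond orders sum to 4 (valence 4) → 0 H
  atom 4: C, bond orders sum to 4 (valence 4) → 0 H
  atom 5: C, bond orders sum to 4 (valence 4) → 0 H
  atom 6: O, bond orders sum to 2 (valence 2) → 0 H
  atom 7: C, bond orders sum to 1 (valence 4) → 3 H
  atom 8: C, bond orders sum to 3 (valence 4) → 1 H
  atom 9: C, bond orders sum to 3 (valence 4) → 1 H
  atom 10: C, bond orders sum to 3 (valence 4) → 1 H
  atom 11: C, bond orders sum to 4 (valence 4) → 0 H
  atom 12: C, bond orders sum to 3 (valence 4) → 1 H
  atom 13: C, bond orders sum to 4 (valence 4) → 0 H
  atom 14: C, bond orders sum to 4 (valence 4) → 0 H
  atom 15: O, bond orders sum to 1 (valence 2) → 1 H
  atom 16: O, bond orders sum to 2 (valence 2) → 0 H
  atom 17: C, bond orders sum to 1 (valence 4) → 3 H
Total hydrogens: 12.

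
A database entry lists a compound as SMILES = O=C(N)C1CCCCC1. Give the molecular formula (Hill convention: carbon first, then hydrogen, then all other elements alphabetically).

C7H13NO

Walk through each heavy atom and fill implicit hydrogens from standard valence (C 4, N 3, O 2, S 2, halogen 1):
  atom 1: O, bond orders sum to 2 (valence 2) → 0 H
  atom 2: C, bond orders sum to 4 (valence 4) → 0 H
  atom 3: N, bond orders sum to 1 (valence 3) → 2 H
  atom 4: C, bond orders sum to 3 (valence 4) → 1 H
  atom 5: C, bond orders sum to 2 (valence 4) → 2 H
  atom 6: C, bond orders sum to 2 (valence 4) → 2 H
  atom 7: C, bond orders sum to 2 (valence 4) → 2 H
  atom 8: C, bond orders sum to 2 (valence 4) → 2 H
  atom 9: C, bond orders sum to 2 (valence 4) → 2 H
Totals → C:7, H:13, N:1, O:1.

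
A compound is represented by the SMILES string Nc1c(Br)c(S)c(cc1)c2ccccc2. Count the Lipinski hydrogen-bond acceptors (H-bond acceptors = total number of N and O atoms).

N atoms: 1; O atoms: 0.
Lipinski HBA = 1 + 0 = 1.

1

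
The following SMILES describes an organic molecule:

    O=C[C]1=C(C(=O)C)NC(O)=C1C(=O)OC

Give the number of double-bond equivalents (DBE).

Degree of unsaturation = (number of rings) + (number of π bonds).
Ring closures in the SMILES: 1.
π bonds: 5 double bonds (each 1 DoU) → 5 DoU from unsaturation.
Total DoU = 1 + 5 = 6.

6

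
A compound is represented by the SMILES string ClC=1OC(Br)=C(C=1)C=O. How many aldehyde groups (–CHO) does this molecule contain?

1

The aldehyde motif appears at heavy-atom position 8 in the SMILES.
Aldehyde count: 1.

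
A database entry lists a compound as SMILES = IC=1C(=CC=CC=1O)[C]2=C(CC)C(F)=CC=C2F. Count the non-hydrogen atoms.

Every atom symbol written in the SMILES (organic subset) is one heavy atom; implicit H are not written.
Heavy atoms by element → C:14, F:2, I:1, O:1.
Total: 18.

18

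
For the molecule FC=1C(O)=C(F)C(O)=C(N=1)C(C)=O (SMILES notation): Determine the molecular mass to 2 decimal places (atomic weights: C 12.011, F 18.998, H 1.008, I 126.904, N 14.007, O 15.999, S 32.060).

189.12 g/mol

First, the molecular formula is C7H5F2NO3 (counting implicit H from valence).
  C: 7 × 12.011 = 84.077
  F: 2 × 18.998 = 37.996
  H: 5 × 1.008 = 5.040
  N: 1 × 14.007 = 14.007
  O: 3 × 15.999 = 47.997
Sum: 7×12.011 + 2×18.998 + 5×1.008 + 1×14.007 + 3×15.999 = 189.117 → 189.12 g/mol.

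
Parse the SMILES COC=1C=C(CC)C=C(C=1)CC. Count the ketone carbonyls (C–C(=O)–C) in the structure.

0

Scan the SMILES for the ketone motif — none present.
Groups that are present: 1 ether.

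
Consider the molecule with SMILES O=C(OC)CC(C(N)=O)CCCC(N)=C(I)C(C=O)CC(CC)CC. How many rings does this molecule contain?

0

In SMILES, each pair of matching ring-closure digits denotes one ring-closing bond; the number of such bonds equals the number of independent rings.
Ring-closure bonds here: 0.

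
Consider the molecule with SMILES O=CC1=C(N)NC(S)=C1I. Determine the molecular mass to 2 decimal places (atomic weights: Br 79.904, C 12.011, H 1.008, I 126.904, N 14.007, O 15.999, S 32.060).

First, the molecular formula is C5H5IN2OS (counting implicit H from valence).
  C: 5 × 12.011 = 60.055
  H: 5 × 1.008 = 5.040
  I: 1 × 126.904 = 126.904
  N: 2 × 14.007 = 28.014
  O: 1 × 15.999 = 15.999
  S: 1 × 32.060 = 32.060
Sum: 5×12.011 + 5×1.008 + 1×126.904 + 2×14.007 + 1×15.999 + 1×32.060 = 268.072 → 268.07 g/mol.

268.07 g/mol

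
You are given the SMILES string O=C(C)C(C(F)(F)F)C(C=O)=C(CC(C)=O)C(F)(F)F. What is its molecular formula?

Walk through each heavy atom and fill implicit hydrogens from standard valence (C 4, N 3, O 2, S 2, halogen 1):
  atom 1: O, bond orders sum to 2 (valence 2) → 0 H
  atom 2: C, bond orders sum to 4 (valence 4) → 0 H
  atom 3: C, bond orders sum to 1 (valence 4) → 3 H
  atom 4: C, bond orders sum to 3 (valence 4) → 1 H
  atom 5: C, bond orders sum to 4 (valence 4) → 0 H
  atom 6: F (halogen, monovalent) → 0 H
  atom 7: F (halogen, monovalent) → 0 H
  atom 8: F (halogen, monovalent) → 0 H
  atom 9: C, bond orders sum to 4 (valence 4) → 0 H
  atom 10: C, bond orders sum to 3 (valence 4) → 1 H
  atom 11: O, bond orders sum to 2 (valence 2) → 0 H
  atom 12: C, bond orders sum to 4 (valence 4) → 0 H
  atom 13: C, bond orders sum to 2 (valence 4) → 2 H
  atom 14: C, bond orders sum to 4 (valence 4) → 0 H
  atom 15: C, bond orders sum to 1 (valence 4) → 3 H
  atom 16: O, bond orders sum to 2 (valence 2) → 0 H
  atom 17: C, bond orders sum to 4 (valence 4) → 0 H
  atom 18: F (halogen, monovalent) → 0 H
  atom 19: F (halogen, monovalent) → 0 H
  atom 20: F (halogen, monovalent) → 0 H
Totals → C:11, H:10, F:6, O:3.

C11H10F6O3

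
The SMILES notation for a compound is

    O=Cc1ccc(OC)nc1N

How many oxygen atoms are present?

2

Scan the SMILES for O atoms (remember two-letter symbols like Cl and Br are single atoms).
Oxygen count: 2.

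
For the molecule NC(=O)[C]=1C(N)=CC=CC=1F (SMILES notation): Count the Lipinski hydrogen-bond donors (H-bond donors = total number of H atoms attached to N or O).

4

Donors: find every N or O and count the H atoms it carries.
  atom 1 (N): bond orders sum to 1 → 2 H
  atom 3 (O): bond orders sum to 2 → 0 H
  atom 6 (N): bond orders sum to 1 → 2 H
Lipinski HBD = 4.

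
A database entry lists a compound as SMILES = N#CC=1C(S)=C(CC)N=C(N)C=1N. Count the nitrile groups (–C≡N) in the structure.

The nitrile motif appears at heavy-atom position 2 in the SMILES.
Other groups present: 2 primary amine, 1 thiol.
Nitrile count: 1.

1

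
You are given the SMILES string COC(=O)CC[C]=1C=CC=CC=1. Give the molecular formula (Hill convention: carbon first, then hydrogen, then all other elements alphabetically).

Walk through each heavy atom and fill implicit hydrogens from standard valence (C 4, N 3, O 2, S 2, halogen 1):
  atom 1: C, bond orders sum to 1 (valence 4) → 3 H
  atom 2: O, bond orders sum to 2 (valence 2) → 0 H
  atom 3: C, bond orders sum to 4 (valence 4) → 0 H
  atom 4: O, bond orders sum to 2 (valence 2) → 0 H
  atom 5: C, bond orders sum to 2 (valence 4) → 2 H
  atom 6: C, bond orders sum to 2 (valence 4) → 2 H
  atom 7: C with explicit H count 0
  atom 8: C, bond orders sum to 3 (valence 4) → 1 H
  atom 9: C, bond orders sum to 3 (valence 4) → 1 H
  atom 10: C, bond orders sum to 3 (valence 4) → 1 H
  atom 11: C, bond orders sum to 3 (valence 4) → 1 H
  atom 12: C, bond orders sum to 3 (valence 4) → 1 H
Totals → C:10, H:12, O:2.
In Hill order: C10H12O2.

C10H12O2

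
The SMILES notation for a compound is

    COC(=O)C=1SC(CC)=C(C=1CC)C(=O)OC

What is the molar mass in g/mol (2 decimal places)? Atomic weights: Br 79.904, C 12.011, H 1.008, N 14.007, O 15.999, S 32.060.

256.32 g/mol

First, the molecular formula is C12H16O4S (counting implicit H from valence).
  C: 12 × 12.011 = 144.132
  H: 16 × 1.008 = 16.128
  O: 4 × 15.999 = 63.996
  S: 1 × 32.060 = 32.060
Sum: 12×12.011 + 16×1.008 + 4×15.999 + 1×32.060 = 256.316 → 256.32 g/mol.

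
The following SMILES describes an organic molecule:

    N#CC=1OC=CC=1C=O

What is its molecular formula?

Walk through each heavy atom and fill implicit hydrogens from standard valence (C 4, N 3, O 2, S 2, halogen 1):
  atom 1: N, bond orders sum to 3 (valence 3) → 0 H
  atom 2: C, bond orders sum to 4 (valence 4) → 0 H
  atom 3: C, bond orders sum to 4 (valence 4) → 0 H
  atom 4: O, bond orders sum to 2 (valence 2) → 0 H
  atom 5: C, bond orders sum to 3 (valence 4) → 1 H
  atom 6: C, bond orders sum to 3 (valence 4) → 1 H
  atom 7: C, bond orders sum to 4 (valence 4) → 0 H
  atom 8: C, bond orders sum to 3 (valence 4) → 1 H
  atom 9: O, bond orders sum to 2 (valence 2) → 0 H
Totals → C:6, H:3, N:1, O:2.
In Hill order: C6H3NO2.

C6H3NO2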